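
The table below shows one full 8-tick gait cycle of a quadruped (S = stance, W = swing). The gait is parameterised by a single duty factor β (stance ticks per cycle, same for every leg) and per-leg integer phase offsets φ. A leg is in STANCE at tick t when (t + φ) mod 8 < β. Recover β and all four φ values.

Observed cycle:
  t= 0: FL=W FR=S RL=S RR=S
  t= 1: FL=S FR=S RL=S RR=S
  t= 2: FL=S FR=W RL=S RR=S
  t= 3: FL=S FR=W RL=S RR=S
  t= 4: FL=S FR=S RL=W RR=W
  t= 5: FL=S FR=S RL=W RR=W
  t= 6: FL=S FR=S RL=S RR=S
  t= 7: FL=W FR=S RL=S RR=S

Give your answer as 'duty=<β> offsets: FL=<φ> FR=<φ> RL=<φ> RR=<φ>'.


duty β = stance ticks per leg = 6
FL: stance ticks = 6; W→S at t=1 → φ=7
FR: stance ticks = 6; W→S at t=4 → φ=4
RL: stance ticks = 6; W→S at t=6 → φ=2
RR: stance ticks = 6; W→S at t=6 → φ=2

duty=6 offsets: FL=7 FR=4 RL=2 RR=2


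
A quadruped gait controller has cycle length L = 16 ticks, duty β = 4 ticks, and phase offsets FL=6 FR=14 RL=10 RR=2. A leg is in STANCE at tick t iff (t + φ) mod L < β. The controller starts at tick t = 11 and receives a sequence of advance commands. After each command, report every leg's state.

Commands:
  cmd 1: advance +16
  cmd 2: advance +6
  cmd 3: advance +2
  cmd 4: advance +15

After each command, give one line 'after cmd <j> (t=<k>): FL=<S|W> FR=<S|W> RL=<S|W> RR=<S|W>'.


after cmd 1 (t=27): FL=S FR=W RL=W RR=W
after cmd 2 (t=33): FL=W FR=W RL=W RR=S
after cmd 3 (t=35): FL=W FR=S RL=W RR=W
after cmd 4 (t=50): FL=W FR=S RL=W RR=W

start t=11: FL=S FR=W RL=W RR=W
cmd 1: advance +16 → t=27, phase=(1,9,5,13) → FL=S FR=W RL=W RR=W
cmd 2: advance +6 → t=33, phase=(7,15,11,3) → FL=W FR=W RL=W RR=S
cmd 3: advance +2 → t=35, phase=(9,1,13,5) → FL=W FR=S RL=W RR=W
cmd 4: advance +15 → t=50, phase=(8,0,12,4) → FL=W FR=S RL=W RR=W


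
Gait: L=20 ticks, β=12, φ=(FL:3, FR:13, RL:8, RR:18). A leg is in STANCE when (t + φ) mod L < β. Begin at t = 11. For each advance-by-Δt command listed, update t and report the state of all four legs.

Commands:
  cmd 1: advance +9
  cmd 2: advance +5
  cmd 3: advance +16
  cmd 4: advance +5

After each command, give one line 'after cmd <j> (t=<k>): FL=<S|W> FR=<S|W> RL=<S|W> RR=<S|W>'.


after cmd 1 (t=20): FL=S FR=W RL=S RR=W
after cmd 2 (t=25): FL=S FR=W RL=W RR=S
after cmd 3 (t=41): FL=S FR=W RL=S RR=W
after cmd 4 (t=46): FL=S FR=W RL=W RR=S

start t=11: FL=W FR=S RL=W RR=S
cmd 1: advance +9 → t=20, phase=(3,13,8,18) → FL=S FR=W RL=S RR=W
cmd 2: advance +5 → t=25, phase=(8,18,13,3) → FL=S FR=W RL=W RR=S
cmd 3: advance +16 → t=41, phase=(4,14,9,19) → FL=S FR=W RL=S RR=W
cmd 4: advance +5 → t=46, phase=(9,19,14,4) → FL=S FR=W RL=W RR=S


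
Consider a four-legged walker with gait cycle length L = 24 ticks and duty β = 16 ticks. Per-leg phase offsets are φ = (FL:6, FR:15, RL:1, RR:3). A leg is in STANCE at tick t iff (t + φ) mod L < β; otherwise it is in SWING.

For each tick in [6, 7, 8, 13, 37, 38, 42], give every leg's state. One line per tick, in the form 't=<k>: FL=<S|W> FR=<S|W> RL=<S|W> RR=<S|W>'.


t=6: FL=S FR=W RL=S RR=S
t=7: FL=S FR=W RL=S RR=S
t=8: FL=S FR=W RL=S RR=S
t=13: FL=W FR=S RL=S RR=W
t=37: FL=W FR=S RL=S RR=W
t=38: FL=W FR=S RL=S RR=W
t=42: FL=S FR=S RL=W RR=W

t=6: phase=(12,21,7,9) vs β=16 → FL=S FR=W RL=S RR=S
t=7: phase=(13,22,8,10) vs β=16 → FL=S FR=W RL=S RR=S
t=8: phase=(14,23,9,11) vs β=16 → FL=S FR=W RL=S RR=S
t=13: phase=(19,4,14,16) vs β=16 → FL=W FR=S RL=S RR=W
t=37: phase=(19,4,14,16) vs β=16 → FL=W FR=S RL=S RR=W
t=38: phase=(20,5,15,17) vs β=16 → FL=W FR=S RL=S RR=W
t=42: phase=(0,9,19,21) vs β=16 → FL=S FR=S RL=W RR=W


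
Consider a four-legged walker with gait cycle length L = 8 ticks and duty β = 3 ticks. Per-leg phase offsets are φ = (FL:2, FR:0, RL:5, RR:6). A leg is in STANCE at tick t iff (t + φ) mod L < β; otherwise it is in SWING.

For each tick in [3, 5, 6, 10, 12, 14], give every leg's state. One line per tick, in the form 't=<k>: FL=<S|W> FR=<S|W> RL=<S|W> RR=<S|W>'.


t=3: phase=(5,3,0,1) vs β=3 → FL=W FR=W RL=S RR=S
t=5: phase=(7,5,2,3) vs β=3 → FL=W FR=W RL=S RR=W
t=6: phase=(0,6,3,4) vs β=3 → FL=S FR=W RL=W RR=W
t=10: phase=(4,2,7,0) vs β=3 → FL=W FR=S RL=W RR=S
t=12: phase=(6,4,1,2) vs β=3 → FL=W FR=W RL=S RR=S
t=14: phase=(0,6,3,4) vs β=3 → FL=S FR=W RL=W RR=W

t=3: FL=W FR=W RL=S RR=S
t=5: FL=W FR=W RL=S RR=W
t=6: FL=S FR=W RL=W RR=W
t=10: FL=W FR=S RL=W RR=S
t=12: FL=W FR=W RL=S RR=S
t=14: FL=S FR=W RL=W RR=W


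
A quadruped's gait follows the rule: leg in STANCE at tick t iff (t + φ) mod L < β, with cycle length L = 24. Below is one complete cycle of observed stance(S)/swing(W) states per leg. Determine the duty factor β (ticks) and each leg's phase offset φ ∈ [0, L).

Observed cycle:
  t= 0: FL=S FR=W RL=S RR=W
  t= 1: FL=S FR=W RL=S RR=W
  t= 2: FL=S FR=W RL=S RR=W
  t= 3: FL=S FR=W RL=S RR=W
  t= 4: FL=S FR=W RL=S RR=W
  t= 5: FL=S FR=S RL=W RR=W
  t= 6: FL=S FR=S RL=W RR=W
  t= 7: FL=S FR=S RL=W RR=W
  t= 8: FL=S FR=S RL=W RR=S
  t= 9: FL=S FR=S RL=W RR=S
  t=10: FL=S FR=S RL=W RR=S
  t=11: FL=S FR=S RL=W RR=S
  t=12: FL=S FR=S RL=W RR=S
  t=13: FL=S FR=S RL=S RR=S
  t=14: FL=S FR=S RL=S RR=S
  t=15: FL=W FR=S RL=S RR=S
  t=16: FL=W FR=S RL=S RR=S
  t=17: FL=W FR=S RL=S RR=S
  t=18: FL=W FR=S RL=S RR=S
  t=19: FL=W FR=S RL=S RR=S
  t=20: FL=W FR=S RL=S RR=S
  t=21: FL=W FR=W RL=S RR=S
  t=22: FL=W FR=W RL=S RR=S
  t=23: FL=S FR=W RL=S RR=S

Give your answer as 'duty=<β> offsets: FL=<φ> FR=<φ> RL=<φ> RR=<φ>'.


duty β = stance ticks per leg = 16
FL: stance ticks = 16; W→S at t=23 → φ=1
FR: stance ticks = 16; W→S at t=5 → φ=19
RL: stance ticks = 16; W→S at t=13 → φ=11
RR: stance ticks = 16; W→S at t=8 → φ=16

duty=16 offsets: FL=1 FR=19 RL=11 RR=16


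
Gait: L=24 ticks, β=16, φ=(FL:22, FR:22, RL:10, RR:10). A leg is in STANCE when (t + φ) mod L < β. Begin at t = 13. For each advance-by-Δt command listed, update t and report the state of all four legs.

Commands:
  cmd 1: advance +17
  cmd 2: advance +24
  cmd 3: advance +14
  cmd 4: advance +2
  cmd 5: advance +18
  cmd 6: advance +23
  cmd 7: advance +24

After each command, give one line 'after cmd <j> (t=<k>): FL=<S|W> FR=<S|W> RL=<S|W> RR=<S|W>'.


after cmd 1 (t=30): FL=S FR=S RL=W RR=W
after cmd 2 (t=54): FL=S FR=S RL=W RR=W
after cmd 3 (t=68): FL=W FR=W RL=S RR=S
after cmd 4 (t=70): FL=W FR=W RL=S RR=S
after cmd 5 (t=88): FL=S FR=S RL=S RR=S
after cmd 6 (t=111): FL=S FR=S RL=S RR=S
after cmd 7 (t=135): FL=S FR=S RL=S RR=S

start t=13: FL=S FR=S RL=W RR=W
cmd 1: advance +17 → t=30, phase=(4,4,16,16) → FL=S FR=S RL=W RR=W
cmd 2: advance +24 → t=54, phase=(4,4,16,16) → FL=S FR=S RL=W RR=W
cmd 3: advance +14 → t=68, phase=(18,18,6,6) → FL=W FR=W RL=S RR=S
cmd 4: advance +2 → t=70, phase=(20,20,8,8) → FL=W FR=W RL=S RR=S
cmd 5: advance +18 → t=88, phase=(14,14,2,2) → FL=S FR=S RL=S RR=S
cmd 6: advance +23 → t=111, phase=(13,13,1,1) → FL=S FR=S RL=S RR=S
cmd 7: advance +24 → t=135, phase=(13,13,1,1) → FL=S FR=S RL=S RR=S


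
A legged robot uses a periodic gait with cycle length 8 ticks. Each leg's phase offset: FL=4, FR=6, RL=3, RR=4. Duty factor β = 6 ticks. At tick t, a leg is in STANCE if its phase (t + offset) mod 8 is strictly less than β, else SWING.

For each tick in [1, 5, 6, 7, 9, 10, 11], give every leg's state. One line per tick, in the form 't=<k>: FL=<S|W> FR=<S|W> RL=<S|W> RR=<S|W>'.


t=1: phase=(5,7,4,5) vs β=6 → FL=S FR=W RL=S RR=S
t=5: phase=(1,3,0,1) vs β=6 → FL=S FR=S RL=S RR=S
t=6: phase=(2,4,1,2) vs β=6 → FL=S FR=S RL=S RR=S
t=7: phase=(3,5,2,3) vs β=6 → FL=S FR=S RL=S RR=S
t=9: phase=(5,7,4,5) vs β=6 → FL=S FR=W RL=S RR=S
t=10: phase=(6,0,5,6) vs β=6 → FL=W FR=S RL=S RR=W
t=11: phase=(7,1,6,7) vs β=6 → FL=W FR=S RL=W RR=W

t=1: FL=S FR=W RL=S RR=S
t=5: FL=S FR=S RL=S RR=S
t=6: FL=S FR=S RL=S RR=S
t=7: FL=S FR=S RL=S RR=S
t=9: FL=S FR=W RL=S RR=S
t=10: FL=W FR=S RL=S RR=W
t=11: FL=W FR=S RL=W RR=W


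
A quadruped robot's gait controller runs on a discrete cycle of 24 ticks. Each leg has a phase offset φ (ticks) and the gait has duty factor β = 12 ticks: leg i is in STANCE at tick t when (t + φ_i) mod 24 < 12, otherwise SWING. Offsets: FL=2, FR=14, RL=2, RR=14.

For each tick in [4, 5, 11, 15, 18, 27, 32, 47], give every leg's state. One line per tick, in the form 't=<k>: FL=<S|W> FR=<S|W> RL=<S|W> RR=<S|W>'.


t=4: phase=(6,18,6,18) vs β=12 → FL=S FR=W RL=S RR=W
t=5: phase=(7,19,7,19) vs β=12 → FL=S FR=W RL=S RR=W
t=11: phase=(13,1,13,1) vs β=12 → FL=W FR=S RL=W RR=S
t=15: phase=(17,5,17,5) vs β=12 → FL=W FR=S RL=W RR=S
t=18: phase=(20,8,20,8) vs β=12 → FL=W FR=S RL=W RR=S
t=27: phase=(5,17,5,17) vs β=12 → FL=S FR=W RL=S RR=W
t=32: phase=(10,22,10,22) vs β=12 → FL=S FR=W RL=S RR=W
t=47: phase=(1,13,1,13) vs β=12 → FL=S FR=W RL=S RR=W

t=4: FL=S FR=W RL=S RR=W
t=5: FL=S FR=W RL=S RR=W
t=11: FL=W FR=S RL=W RR=S
t=15: FL=W FR=S RL=W RR=S
t=18: FL=W FR=S RL=W RR=S
t=27: FL=S FR=W RL=S RR=W
t=32: FL=S FR=W RL=S RR=W
t=47: FL=S FR=W RL=S RR=W


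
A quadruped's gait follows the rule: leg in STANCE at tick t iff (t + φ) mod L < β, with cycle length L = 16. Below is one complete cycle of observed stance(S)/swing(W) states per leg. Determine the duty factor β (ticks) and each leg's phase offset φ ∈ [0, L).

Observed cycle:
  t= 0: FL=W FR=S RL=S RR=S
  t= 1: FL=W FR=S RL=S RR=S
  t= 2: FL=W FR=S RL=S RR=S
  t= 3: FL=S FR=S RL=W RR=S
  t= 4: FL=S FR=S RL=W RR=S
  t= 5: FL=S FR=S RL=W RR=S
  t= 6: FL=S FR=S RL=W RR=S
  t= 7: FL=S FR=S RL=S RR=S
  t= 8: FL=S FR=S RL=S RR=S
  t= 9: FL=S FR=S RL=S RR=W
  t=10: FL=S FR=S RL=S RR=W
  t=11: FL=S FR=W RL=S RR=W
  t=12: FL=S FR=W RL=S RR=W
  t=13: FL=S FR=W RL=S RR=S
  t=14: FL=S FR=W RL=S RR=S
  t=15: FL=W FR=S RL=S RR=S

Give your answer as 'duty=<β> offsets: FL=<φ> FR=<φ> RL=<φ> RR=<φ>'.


duty=12 offsets: FL=13 FR=1 RL=9 RR=3

duty β = stance ticks per leg = 12
FL: stance ticks = 12; W→S at t=3 → φ=13
FR: stance ticks = 12; W→S at t=15 → φ=1
RL: stance ticks = 12; W→S at t=7 → φ=9
RR: stance ticks = 12; W→S at t=13 → φ=3


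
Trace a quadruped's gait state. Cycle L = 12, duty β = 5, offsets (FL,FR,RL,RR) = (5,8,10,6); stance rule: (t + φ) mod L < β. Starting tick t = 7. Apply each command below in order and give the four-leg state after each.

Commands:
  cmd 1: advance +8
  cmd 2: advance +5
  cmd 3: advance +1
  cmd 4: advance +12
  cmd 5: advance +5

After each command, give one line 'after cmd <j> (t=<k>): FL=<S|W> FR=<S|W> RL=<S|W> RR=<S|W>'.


start t=7: FL=S FR=S RL=W RR=S
cmd 1: advance +8 → t=15, phase=(8,11,1,9) → FL=W FR=W RL=S RR=W
cmd 2: advance +5 → t=20, phase=(1,4,6,2) → FL=S FR=S RL=W RR=S
cmd 3: advance +1 → t=21, phase=(2,5,7,3) → FL=S FR=W RL=W RR=S
cmd 4: advance +12 → t=33, phase=(2,5,7,3) → FL=S FR=W RL=W RR=S
cmd 5: advance +5 → t=38, phase=(7,10,0,8) → FL=W FR=W RL=S RR=W

after cmd 1 (t=15): FL=W FR=W RL=S RR=W
after cmd 2 (t=20): FL=S FR=S RL=W RR=S
after cmd 3 (t=21): FL=S FR=W RL=W RR=S
after cmd 4 (t=33): FL=S FR=W RL=W RR=S
after cmd 5 (t=38): FL=W FR=W RL=S RR=W


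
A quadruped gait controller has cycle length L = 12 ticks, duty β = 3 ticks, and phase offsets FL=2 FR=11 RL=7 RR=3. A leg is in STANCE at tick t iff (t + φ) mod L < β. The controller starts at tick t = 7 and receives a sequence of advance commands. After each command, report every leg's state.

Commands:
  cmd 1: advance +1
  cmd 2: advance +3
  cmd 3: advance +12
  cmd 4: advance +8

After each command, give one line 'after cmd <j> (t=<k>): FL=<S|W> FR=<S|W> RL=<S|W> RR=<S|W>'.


start t=7: FL=W FR=W RL=S RR=W
cmd 1: advance +1 → t=8, phase=(10,7,3,11) → FL=W FR=W RL=W RR=W
cmd 2: advance +3 → t=11, phase=(1,10,6,2) → FL=S FR=W RL=W RR=S
cmd 3: advance +12 → t=23, phase=(1,10,6,2) → FL=S FR=W RL=W RR=S
cmd 4: advance +8 → t=31, phase=(9,6,2,10) → FL=W FR=W RL=S RR=W

after cmd 1 (t=8): FL=W FR=W RL=W RR=W
after cmd 2 (t=11): FL=S FR=W RL=W RR=S
after cmd 3 (t=23): FL=S FR=W RL=W RR=S
after cmd 4 (t=31): FL=W FR=W RL=S RR=W


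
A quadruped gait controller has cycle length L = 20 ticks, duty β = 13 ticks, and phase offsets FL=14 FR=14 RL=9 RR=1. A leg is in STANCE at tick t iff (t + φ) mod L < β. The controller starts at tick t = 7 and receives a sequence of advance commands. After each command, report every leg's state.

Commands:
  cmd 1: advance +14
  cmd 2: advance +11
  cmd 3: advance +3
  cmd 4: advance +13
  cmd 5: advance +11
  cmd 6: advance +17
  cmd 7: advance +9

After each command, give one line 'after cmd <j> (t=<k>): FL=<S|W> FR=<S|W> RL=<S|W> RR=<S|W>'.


start t=7: FL=S FR=S RL=W RR=S
cmd 1: advance +14 → t=21, phase=(15,15,10,2) → FL=W FR=W RL=S RR=S
cmd 2: advance +11 → t=32, phase=(6,6,1,13) → FL=S FR=S RL=S RR=W
cmd 3: advance +3 → t=35, phase=(9,9,4,16) → FL=S FR=S RL=S RR=W
cmd 4: advance +13 → t=48, phase=(2,2,17,9) → FL=S FR=S RL=W RR=S
cmd 5: advance +11 → t=59, phase=(13,13,8,0) → FL=W FR=W RL=S RR=S
cmd 6: advance +17 → t=76, phase=(10,10,5,17) → FL=S FR=S RL=S RR=W
cmd 7: advance +9 → t=85, phase=(19,19,14,6) → FL=W FR=W RL=W RR=S

after cmd 1 (t=21): FL=W FR=W RL=S RR=S
after cmd 2 (t=32): FL=S FR=S RL=S RR=W
after cmd 3 (t=35): FL=S FR=S RL=S RR=W
after cmd 4 (t=48): FL=S FR=S RL=W RR=S
after cmd 5 (t=59): FL=W FR=W RL=S RR=S
after cmd 6 (t=76): FL=S FR=S RL=S RR=W
after cmd 7 (t=85): FL=W FR=W RL=W RR=S


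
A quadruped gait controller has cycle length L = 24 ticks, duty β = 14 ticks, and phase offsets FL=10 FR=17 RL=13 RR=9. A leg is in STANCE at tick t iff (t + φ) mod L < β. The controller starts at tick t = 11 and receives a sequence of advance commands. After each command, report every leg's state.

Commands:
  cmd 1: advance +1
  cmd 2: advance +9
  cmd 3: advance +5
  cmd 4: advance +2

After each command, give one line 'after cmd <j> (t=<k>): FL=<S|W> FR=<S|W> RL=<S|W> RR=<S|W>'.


start t=11: FL=W FR=S RL=S RR=W
cmd 1: advance +1 → t=12, phase=(22,5,1,21) → FL=W FR=S RL=S RR=W
cmd 2: advance +9 → t=21, phase=(7,14,10,6) → FL=S FR=W RL=S RR=S
cmd 3: advance +5 → t=26, phase=(12,19,15,11) → FL=S FR=W RL=W RR=S
cmd 4: advance +2 → t=28, phase=(14,21,17,13) → FL=W FR=W RL=W RR=S

after cmd 1 (t=12): FL=W FR=S RL=S RR=W
after cmd 2 (t=21): FL=S FR=W RL=S RR=S
after cmd 3 (t=26): FL=S FR=W RL=W RR=S
after cmd 4 (t=28): FL=W FR=W RL=W RR=S


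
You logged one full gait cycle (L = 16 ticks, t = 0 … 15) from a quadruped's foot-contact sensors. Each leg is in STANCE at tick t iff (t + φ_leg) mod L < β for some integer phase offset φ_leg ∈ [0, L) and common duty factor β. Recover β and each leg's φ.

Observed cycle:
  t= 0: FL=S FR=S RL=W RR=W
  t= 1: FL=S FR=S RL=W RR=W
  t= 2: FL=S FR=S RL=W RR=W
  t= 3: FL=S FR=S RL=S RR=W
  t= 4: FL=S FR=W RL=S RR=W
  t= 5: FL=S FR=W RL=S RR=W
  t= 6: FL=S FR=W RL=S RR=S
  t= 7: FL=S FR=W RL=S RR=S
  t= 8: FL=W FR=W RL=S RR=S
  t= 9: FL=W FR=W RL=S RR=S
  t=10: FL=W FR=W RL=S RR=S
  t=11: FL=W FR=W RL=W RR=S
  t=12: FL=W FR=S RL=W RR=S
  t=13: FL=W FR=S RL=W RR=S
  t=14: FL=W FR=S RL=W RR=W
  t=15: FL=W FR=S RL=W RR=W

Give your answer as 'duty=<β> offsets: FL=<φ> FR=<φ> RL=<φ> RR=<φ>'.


duty β = stance ticks per leg = 8
FL: stance ticks = 8; W→S at t=0 → φ=0
FR: stance ticks = 8; W→S at t=12 → φ=4
RL: stance ticks = 8; W→S at t=3 → φ=13
RR: stance ticks = 8; W→S at t=6 → φ=10

duty=8 offsets: FL=0 FR=4 RL=13 RR=10


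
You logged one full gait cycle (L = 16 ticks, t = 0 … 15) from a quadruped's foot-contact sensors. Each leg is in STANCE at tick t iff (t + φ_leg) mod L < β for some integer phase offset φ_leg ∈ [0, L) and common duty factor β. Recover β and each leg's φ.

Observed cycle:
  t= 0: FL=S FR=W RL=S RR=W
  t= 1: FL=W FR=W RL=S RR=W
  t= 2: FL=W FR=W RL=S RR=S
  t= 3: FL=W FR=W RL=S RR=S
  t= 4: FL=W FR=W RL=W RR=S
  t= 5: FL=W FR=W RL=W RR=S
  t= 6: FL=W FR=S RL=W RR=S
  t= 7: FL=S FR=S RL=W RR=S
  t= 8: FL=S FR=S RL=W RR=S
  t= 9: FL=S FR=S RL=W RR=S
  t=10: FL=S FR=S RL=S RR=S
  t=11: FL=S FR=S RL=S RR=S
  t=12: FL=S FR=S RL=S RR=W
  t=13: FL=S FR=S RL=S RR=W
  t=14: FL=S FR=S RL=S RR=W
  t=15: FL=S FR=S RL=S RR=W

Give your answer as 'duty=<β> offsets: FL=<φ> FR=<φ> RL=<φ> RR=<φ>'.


duty β = stance ticks per leg = 10
FL: stance ticks = 10; W→S at t=7 → φ=9
FR: stance ticks = 10; W→S at t=6 → φ=10
RL: stance ticks = 10; W→S at t=10 → φ=6
RR: stance ticks = 10; W→S at t=2 → φ=14

duty=10 offsets: FL=9 FR=10 RL=6 RR=14


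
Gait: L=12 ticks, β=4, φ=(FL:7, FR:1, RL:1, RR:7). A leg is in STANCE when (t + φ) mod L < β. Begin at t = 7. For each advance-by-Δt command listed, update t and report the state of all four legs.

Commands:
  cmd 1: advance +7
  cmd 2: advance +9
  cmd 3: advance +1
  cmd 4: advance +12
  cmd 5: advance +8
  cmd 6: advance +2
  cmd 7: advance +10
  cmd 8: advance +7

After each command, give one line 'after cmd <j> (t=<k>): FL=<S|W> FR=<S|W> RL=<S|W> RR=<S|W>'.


start t=7: FL=S FR=W RL=W RR=S
cmd 1: advance +7 → t=14, phase=(9,3,3,9) → FL=W FR=S RL=S RR=W
cmd 2: advance +9 → t=23, phase=(6,0,0,6) → FL=W FR=S RL=S RR=W
cmd 3: advance +1 → t=24, phase=(7,1,1,7) → FL=W FR=S RL=S RR=W
cmd 4: advance +12 → t=36, phase=(7,1,1,7) → FL=W FR=S RL=S RR=W
cmd 5: advance +8 → t=44, phase=(3,9,9,3) → FL=S FR=W RL=W RR=S
cmd 6: advance +2 → t=46, phase=(5,11,11,5) → FL=W FR=W RL=W RR=W
cmd 7: advance +10 → t=56, phase=(3,9,9,3) → FL=S FR=W RL=W RR=S
cmd 8: advance +7 → t=63, phase=(10,4,4,10) → FL=W FR=W RL=W RR=W

after cmd 1 (t=14): FL=W FR=S RL=S RR=W
after cmd 2 (t=23): FL=W FR=S RL=S RR=W
after cmd 3 (t=24): FL=W FR=S RL=S RR=W
after cmd 4 (t=36): FL=W FR=S RL=S RR=W
after cmd 5 (t=44): FL=S FR=W RL=W RR=S
after cmd 6 (t=46): FL=W FR=W RL=W RR=W
after cmd 7 (t=56): FL=S FR=W RL=W RR=S
after cmd 8 (t=63): FL=W FR=W RL=W RR=W


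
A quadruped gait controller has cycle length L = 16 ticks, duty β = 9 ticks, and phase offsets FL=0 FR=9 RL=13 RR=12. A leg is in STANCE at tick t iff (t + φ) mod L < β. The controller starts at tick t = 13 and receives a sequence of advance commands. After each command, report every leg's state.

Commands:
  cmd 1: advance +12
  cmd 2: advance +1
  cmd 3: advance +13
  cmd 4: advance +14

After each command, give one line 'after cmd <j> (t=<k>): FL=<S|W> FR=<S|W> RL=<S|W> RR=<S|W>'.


after cmd 1 (t=25): FL=W FR=S RL=S RR=S
after cmd 2 (t=26): FL=W FR=S RL=S RR=S
after cmd 3 (t=39): FL=S FR=S RL=S RR=S
after cmd 4 (t=53): FL=S FR=W RL=S RR=S

start t=13: FL=W FR=S RL=W RR=W
cmd 1: advance +12 → t=25, phase=(9,2,6,5) → FL=W FR=S RL=S RR=S
cmd 2: advance +1 → t=26, phase=(10,3,7,6) → FL=W FR=S RL=S RR=S
cmd 3: advance +13 → t=39, phase=(7,0,4,3) → FL=S FR=S RL=S RR=S
cmd 4: advance +14 → t=53, phase=(5,14,2,1) → FL=S FR=W RL=S RR=S


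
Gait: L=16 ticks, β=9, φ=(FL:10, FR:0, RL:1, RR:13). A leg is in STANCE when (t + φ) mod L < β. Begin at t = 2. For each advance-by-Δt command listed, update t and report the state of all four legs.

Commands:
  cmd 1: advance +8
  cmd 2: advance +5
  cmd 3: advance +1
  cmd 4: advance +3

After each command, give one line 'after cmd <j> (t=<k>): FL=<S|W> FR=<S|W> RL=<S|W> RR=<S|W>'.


start t=2: FL=W FR=S RL=S RR=W
cmd 1: advance +8 → t=10, phase=(4,10,11,7) → FL=S FR=W RL=W RR=S
cmd 2: advance +5 → t=15, phase=(9,15,0,12) → FL=W FR=W RL=S RR=W
cmd 3: advance +1 → t=16, phase=(10,0,1,13) → FL=W FR=S RL=S RR=W
cmd 4: advance +3 → t=19, phase=(13,3,4,0) → FL=W FR=S RL=S RR=S

after cmd 1 (t=10): FL=S FR=W RL=W RR=S
after cmd 2 (t=15): FL=W FR=W RL=S RR=W
after cmd 3 (t=16): FL=W FR=S RL=S RR=W
after cmd 4 (t=19): FL=W FR=S RL=S RR=S


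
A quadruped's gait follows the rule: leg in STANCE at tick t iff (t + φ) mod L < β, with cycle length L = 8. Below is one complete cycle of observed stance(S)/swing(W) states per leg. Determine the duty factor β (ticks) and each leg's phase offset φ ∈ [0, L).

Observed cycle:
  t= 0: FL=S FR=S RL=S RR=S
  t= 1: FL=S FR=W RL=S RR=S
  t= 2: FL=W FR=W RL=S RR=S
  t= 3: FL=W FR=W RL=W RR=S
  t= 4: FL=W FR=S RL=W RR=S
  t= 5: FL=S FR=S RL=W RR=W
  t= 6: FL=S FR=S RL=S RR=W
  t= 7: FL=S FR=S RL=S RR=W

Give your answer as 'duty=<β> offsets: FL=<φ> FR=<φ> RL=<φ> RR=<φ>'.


duty β = stance ticks per leg = 5
FL: stance ticks = 5; W→S at t=5 → φ=3
FR: stance ticks = 5; W→S at t=4 → φ=4
RL: stance ticks = 5; W→S at t=6 → φ=2
RR: stance ticks = 5; W→S at t=0 → φ=0

duty=5 offsets: FL=3 FR=4 RL=2 RR=0


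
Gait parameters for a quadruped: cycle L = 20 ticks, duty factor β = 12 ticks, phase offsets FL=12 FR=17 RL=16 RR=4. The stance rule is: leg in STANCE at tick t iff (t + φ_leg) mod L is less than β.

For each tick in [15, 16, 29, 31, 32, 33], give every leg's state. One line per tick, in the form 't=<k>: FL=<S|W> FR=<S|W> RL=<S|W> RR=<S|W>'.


t=15: phase=(7,12,11,19) vs β=12 → FL=S FR=W RL=S RR=W
t=16: phase=(8,13,12,0) vs β=12 → FL=S FR=W RL=W RR=S
t=29: phase=(1,6,5,13) vs β=12 → FL=S FR=S RL=S RR=W
t=31: phase=(3,8,7,15) vs β=12 → FL=S FR=S RL=S RR=W
t=32: phase=(4,9,8,16) vs β=12 → FL=S FR=S RL=S RR=W
t=33: phase=(5,10,9,17) vs β=12 → FL=S FR=S RL=S RR=W

t=15: FL=S FR=W RL=S RR=W
t=16: FL=S FR=W RL=W RR=S
t=29: FL=S FR=S RL=S RR=W
t=31: FL=S FR=S RL=S RR=W
t=32: FL=S FR=S RL=S RR=W
t=33: FL=S FR=S RL=S RR=W


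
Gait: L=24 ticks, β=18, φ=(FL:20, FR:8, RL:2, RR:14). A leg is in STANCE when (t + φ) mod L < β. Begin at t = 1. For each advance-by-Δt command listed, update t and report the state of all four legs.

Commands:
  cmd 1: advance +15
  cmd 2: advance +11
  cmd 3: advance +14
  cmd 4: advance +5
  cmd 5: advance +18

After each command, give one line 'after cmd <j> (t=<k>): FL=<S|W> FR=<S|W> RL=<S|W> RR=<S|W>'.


after cmd 1 (t=16): FL=S FR=S RL=W RR=S
after cmd 2 (t=27): FL=W FR=S RL=S RR=S
after cmd 3 (t=41): FL=S FR=S RL=W RR=S
after cmd 4 (t=46): FL=W FR=S RL=S RR=S
after cmd 5 (t=64): FL=S FR=S RL=W RR=S

start t=1: FL=W FR=S RL=S RR=S
cmd 1: advance +15 → t=16, phase=(12,0,18,6) → FL=S FR=S RL=W RR=S
cmd 2: advance +11 → t=27, phase=(23,11,5,17) → FL=W FR=S RL=S RR=S
cmd 3: advance +14 → t=41, phase=(13,1,19,7) → FL=S FR=S RL=W RR=S
cmd 4: advance +5 → t=46, phase=(18,6,0,12) → FL=W FR=S RL=S RR=S
cmd 5: advance +18 → t=64, phase=(12,0,18,6) → FL=S FR=S RL=W RR=S


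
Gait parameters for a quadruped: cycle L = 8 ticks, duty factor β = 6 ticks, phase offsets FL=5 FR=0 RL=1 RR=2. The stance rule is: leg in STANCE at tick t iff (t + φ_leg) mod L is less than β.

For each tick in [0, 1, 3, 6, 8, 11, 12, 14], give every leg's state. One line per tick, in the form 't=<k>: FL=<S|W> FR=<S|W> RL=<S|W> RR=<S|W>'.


t=0: FL=S FR=S RL=S RR=S
t=1: FL=W FR=S RL=S RR=S
t=3: FL=S FR=S RL=S RR=S
t=6: FL=S FR=W RL=W RR=S
t=8: FL=S FR=S RL=S RR=S
t=11: FL=S FR=S RL=S RR=S
t=12: FL=S FR=S RL=S RR=W
t=14: FL=S FR=W RL=W RR=S

t=0: phase=(5,0,1,2) vs β=6 → FL=S FR=S RL=S RR=S
t=1: phase=(6,1,2,3) vs β=6 → FL=W FR=S RL=S RR=S
t=3: phase=(0,3,4,5) vs β=6 → FL=S FR=S RL=S RR=S
t=6: phase=(3,6,7,0) vs β=6 → FL=S FR=W RL=W RR=S
t=8: phase=(5,0,1,2) vs β=6 → FL=S FR=S RL=S RR=S
t=11: phase=(0,3,4,5) vs β=6 → FL=S FR=S RL=S RR=S
t=12: phase=(1,4,5,6) vs β=6 → FL=S FR=S RL=S RR=W
t=14: phase=(3,6,7,0) vs β=6 → FL=S FR=W RL=W RR=S


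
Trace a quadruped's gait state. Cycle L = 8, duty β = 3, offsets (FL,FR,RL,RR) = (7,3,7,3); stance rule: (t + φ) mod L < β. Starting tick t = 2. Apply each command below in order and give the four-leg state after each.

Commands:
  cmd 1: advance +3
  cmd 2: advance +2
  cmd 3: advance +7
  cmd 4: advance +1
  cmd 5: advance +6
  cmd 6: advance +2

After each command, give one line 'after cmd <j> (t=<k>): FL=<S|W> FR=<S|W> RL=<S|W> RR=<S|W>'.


start t=2: FL=S FR=W RL=S RR=W
cmd 1: advance +3 → t=5, phase=(4,0,4,0) → FL=W FR=S RL=W RR=S
cmd 2: advance +2 → t=7, phase=(6,2,6,2) → FL=W FR=S RL=W RR=S
cmd 3: advance +7 → t=14, phase=(5,1,5,1) → FL=W FR=S RL=W RR=S
cmd 4: advance +1 → t=15, phase=(6,2,6,2) → FL=W FR=S RL=W RR=S
cmd 5: advance +6 → t=21, phase=(4,0,4,0) → FL=W FR=S RL=W RR=S
cmd 6: advance +2 → t=23, phase=(6,2,6,2) → FL=W FR=S RL=W RR=S

after cmd 1 (t=5): FL=W FR=S RL=W RR=S
after cmd 2 (t=7): FL=W FR=S RL=W RR=S
after cmd 3 (t=14): FL=W FR=S RL=W RR=S
after cmd 4 (t=15): FL=W FR=S RL=W RR=S
after cmd 5 (t=21): FL=W FR=S RL=W RR=S
after cmd 6 (t=23): FL=W FR=S RL=W RR=S


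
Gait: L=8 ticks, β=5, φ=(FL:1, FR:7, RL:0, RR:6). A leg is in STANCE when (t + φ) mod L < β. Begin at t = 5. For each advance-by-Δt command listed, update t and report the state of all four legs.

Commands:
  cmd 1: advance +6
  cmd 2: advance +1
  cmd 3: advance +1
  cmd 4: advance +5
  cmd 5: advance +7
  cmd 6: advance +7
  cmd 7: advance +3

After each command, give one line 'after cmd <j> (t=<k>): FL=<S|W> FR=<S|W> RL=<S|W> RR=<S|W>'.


after cmd 1 (t=11): FL=S FR=S RL=S RR=S
after cmd 2 (t=12): FL=W FR=S RL=S RR=S
after cmd 3 (t=13): FL=W FR=S RL=W RR=S
after cmd 4 (t=18): FL=S FR=S RL=S RR=S
after cmd 5 (t=25): FL=S FR=S RL=S RR=W
after cmd 6 (t=32): FL=S FR=W RL=S RR=W
after cmd 7 (t=35): FL=S FR=S RL=S RR=S

start t=5: FL=W FR=S RL=W RR=S
cmd 1: advance +6 → t=11, phase=(4,2,3,1) → FL=S FR=S RL=S RR=S
cmd 2: advance +1 → t=12, phase=(5,3,4,2) → FL=W FR=S RL=S RR=S
cmd 3: advance +1 → t=13, phase=(6,4,5,3) → FL=W FR=S RL=W RR=S
cmd 4: advance +5 → t=18, phase=(3,1,2,0) → FL=S FR=S RL=S RR=S
cmd 5: advance +7 → t=25, phase=(2,0,1,7) → FL=S FR=S RL=S RR=W
cmd 6: advance +7 → t=32, phase=(1,7,0,6) → FL=S FR=W RL=S RR=W
cmd 7: advance +3 → t=35, phase=(4,2,3,1) → FL=S FR=S RL=S RR=S


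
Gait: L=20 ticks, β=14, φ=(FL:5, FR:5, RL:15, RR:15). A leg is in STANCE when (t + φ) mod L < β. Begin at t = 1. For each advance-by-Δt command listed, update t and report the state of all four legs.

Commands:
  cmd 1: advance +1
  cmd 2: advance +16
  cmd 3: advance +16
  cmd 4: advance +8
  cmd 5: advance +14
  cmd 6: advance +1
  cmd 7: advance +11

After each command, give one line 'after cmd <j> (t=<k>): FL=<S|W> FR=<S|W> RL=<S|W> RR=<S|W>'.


start t=1: FL=S FR=S RL=W RR=W
cmd 1: advance +1 → t=2, phase=(7,7,17,17) → FL=S FR=S RL=W RR=W
cmd 2: advance +16 → t=18, phase=(3,3,13,13) → FL=S FR=S RL=S RR=S
cmd 3: advance +16 → t=34, phase=(19,19,9,9) → FL=W FR=W RL=S RR=S
cmd 4: advance +8 → t=42, phase=(7,7,17,17) → FL=S FR=S RL=W RR=W
cmd 5: advance +14 → t=56, phase=(1,1,11,11) → FL=S FR=S RL=S RR=S
cmd 6: advance +1 → t=57, phase=(2,2,12,12) → FL=S FR=S RL=S RR=S
cmd 7: advance +11 → t=68, phase=(13,13,3,3) → FL=S FR=S RL=S RR=S

after cmd 1 (t=2): FL=S FR=S RL=W RR=W
after cmd 2 (t=18): FL=S FR=S RL=S RR=S
after cmd 3 (t=34): FL=W FR=W RL=S RR=S
after cmd 4 (t=42): FL=S FR=S RL=W RR=W
after cmd 5 (t=56): FL=S FR=S RL=S RR=S
after cmd 6 (t=57): FL=S FR=S RL=S RR=S
after cmd 7 (t=68): FL=S FR=S RL=S RR=S


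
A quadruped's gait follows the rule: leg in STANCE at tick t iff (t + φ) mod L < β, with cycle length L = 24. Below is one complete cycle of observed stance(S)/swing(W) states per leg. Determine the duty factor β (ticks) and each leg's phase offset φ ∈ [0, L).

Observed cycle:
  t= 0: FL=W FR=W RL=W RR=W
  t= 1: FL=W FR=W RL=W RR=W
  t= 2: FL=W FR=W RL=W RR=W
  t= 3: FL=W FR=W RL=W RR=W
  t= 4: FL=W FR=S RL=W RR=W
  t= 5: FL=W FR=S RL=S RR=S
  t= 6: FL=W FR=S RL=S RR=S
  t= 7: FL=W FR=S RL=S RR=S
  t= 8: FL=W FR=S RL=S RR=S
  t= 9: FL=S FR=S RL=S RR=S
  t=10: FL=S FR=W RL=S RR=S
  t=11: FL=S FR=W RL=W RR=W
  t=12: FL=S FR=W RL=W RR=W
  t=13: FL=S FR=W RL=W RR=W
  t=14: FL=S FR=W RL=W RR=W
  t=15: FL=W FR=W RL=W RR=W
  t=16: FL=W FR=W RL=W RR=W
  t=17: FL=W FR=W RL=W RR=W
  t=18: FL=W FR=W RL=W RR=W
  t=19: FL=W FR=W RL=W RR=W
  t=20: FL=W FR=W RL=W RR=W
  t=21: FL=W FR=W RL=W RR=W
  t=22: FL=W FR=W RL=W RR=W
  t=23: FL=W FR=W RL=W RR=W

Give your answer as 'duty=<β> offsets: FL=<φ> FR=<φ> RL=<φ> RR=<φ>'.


duty=6 offsets: FL=15 FR=20 RL=19 RR=19

duty β = stance ticks per leg = 6
FL: stance ticks = 6; W→S at t=9 → φ=15
FR: stance ticks = 6; W→S at t=4 → φ=20
RL: stance ticks = 6; W→S at t=5 → φ=19
RR: stance ticks = 6; W→S at t=5 → φ=19


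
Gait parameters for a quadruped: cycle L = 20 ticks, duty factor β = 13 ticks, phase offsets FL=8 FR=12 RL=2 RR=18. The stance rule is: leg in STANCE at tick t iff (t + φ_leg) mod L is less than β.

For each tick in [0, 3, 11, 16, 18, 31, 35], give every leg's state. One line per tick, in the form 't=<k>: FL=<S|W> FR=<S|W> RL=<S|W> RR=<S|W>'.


t=0: FL=S FR=S RL=S RR=W
t=3: FL=S FR=W RL=S RR=S
t=11: FL=W FR=S RL=W RR=S
t=16: FL=S FR=S RL=W RR=W
t=18: FL=S FR=S RL=S RR=W
t=31: FL=W FR=S RL=W RR=S
t=35: FL=S FR=S RL=W RR=W

t=0: phase=(8,12,2,18) vs β=13 → FL=S FR=S RL=S RR=W
t=3: phase=(11,15,5,1) vs β=13 → FL=S FR=W RL=S RR=S
t=11: phase=(19,3,13,9) vs β=13 → FL=W FR=S RL=W RR=S
t=16: phase=(4,8,18,14) vs β=13 → FL=S FR=S RL=W RR=W
t=18: phase=(6,10,0,16) vs β=13 → FL=S FR=S RL=S RR=W
t=31: phase=(19,3,13,9) vs β=13 → FL=W FR=S RL=W RR=S
t=35: phase=(3,7,17,13) vs β=13 → FL=S FR=S RL=W RR=W


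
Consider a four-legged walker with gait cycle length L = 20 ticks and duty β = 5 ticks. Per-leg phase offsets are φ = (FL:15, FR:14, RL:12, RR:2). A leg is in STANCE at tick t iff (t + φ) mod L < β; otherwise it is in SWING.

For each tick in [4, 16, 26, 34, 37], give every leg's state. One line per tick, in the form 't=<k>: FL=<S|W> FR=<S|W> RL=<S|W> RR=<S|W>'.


t=4: FL=W FR=W RL=W RR=W
t=16: FL=W FR=W RL=W RR=W
t=26: FL=S FR=S RL=W RR=W
t=34: FL=W FR=W RL=W RR=W
t=37: FL=W FR=W RL=W RR=W

t=4: phase=(19,18,16,6) vs β=5 → FL=W FR=W RL=W RR=W
t=16: phase=(11,10,8,18) vs β=5 → FL=W FR=W RL=W RR=W
t=26: phase=(1,0,18,8) vs β=5 → FL=S FR=S RL=W RR=W
t=34: phase=(9,8,6,16) vs β=5 → FL=W FR=W RL=W RR=W
t=37: phase=(12,11,9,19) vs β=5 → FL=W FR=W RL=W RR=W


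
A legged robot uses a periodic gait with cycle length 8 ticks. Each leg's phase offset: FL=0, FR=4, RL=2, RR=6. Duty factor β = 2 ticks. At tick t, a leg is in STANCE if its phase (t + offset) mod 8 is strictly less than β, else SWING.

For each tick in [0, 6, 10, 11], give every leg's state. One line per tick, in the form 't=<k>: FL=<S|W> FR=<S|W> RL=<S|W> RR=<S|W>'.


t=0: FL=S FR=W RL=W RR=W
t=6: FL=W FR=W RL=S RR=W
t=10: FL=W FR=W RL=W RR=S
t=11: FL=W FR=W RL=W RR=S

t=0: phase=(0,4,2,6) vs β=2 → FL=S FR=W RL=W RR=W
t=6: phase=(6,2,0,4) vs β=2 → FL=W FR=W RL=S RR=W
t=10: phase=(2,6,4,0) vs β=2 → FL=W FR=W RL=W RR=S
t=11: phase=(3,7,5,1) vs β=2 → FL=W FR=W RL=W RR=S


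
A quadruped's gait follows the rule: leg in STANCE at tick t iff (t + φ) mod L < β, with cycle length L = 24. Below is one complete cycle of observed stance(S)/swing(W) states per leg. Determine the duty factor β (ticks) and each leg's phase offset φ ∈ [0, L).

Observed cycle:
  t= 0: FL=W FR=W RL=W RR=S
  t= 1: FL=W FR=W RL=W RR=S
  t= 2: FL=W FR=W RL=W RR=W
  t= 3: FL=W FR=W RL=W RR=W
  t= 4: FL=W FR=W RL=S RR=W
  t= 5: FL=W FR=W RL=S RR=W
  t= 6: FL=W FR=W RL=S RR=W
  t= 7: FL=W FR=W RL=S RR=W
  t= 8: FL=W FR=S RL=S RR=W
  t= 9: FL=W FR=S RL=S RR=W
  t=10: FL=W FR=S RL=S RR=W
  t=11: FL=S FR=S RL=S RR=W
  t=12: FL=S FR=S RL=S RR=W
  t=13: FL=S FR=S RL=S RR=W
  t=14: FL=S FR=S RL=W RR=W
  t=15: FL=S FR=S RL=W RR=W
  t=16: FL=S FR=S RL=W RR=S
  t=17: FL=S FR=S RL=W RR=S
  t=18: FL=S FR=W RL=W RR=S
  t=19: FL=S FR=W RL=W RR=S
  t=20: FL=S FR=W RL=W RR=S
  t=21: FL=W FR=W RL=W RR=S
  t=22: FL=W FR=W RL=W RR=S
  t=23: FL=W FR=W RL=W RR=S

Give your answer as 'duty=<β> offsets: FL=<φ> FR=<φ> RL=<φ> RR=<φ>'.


duty=10 offsets: FL=13 FR=16 RL=20 RR=8

duty β = stance ticks per leg = 10
FL: stance ticks = 10; W→S at t=11 → φ=13
FR: stance ticks = 10; W→S at t=8 → φ=16
RL: stance ticks = 10; W→S at t=4 → φ=20
RR: stance ticks = 10; W→S at t=16 → φ=8


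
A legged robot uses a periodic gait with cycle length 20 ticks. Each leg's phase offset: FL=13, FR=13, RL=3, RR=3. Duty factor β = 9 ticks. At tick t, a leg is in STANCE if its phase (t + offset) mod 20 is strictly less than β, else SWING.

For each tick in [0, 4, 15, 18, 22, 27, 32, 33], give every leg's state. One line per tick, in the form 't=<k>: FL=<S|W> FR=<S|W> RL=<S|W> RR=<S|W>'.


t=0: FL=W FR=W RL=S RR=S
t=4: FL=W FR=W RL=S RR=S
t=15: FL=S FR=S RL=W RR=W
t=18: FL=W FR=W RL=S RR=S
t=22: FL=W FR=W RL=S RR=S
t=27: FL=S FR=S RL=W RR=W
t=32: FL=S FR=S RL=W RR=W
t=33: FL=S FR=S RL=W RR=W

t=0: phase=(13,13,3,3) vs β=9 → FL=W FR=W RL=S RR=S
t=4: phase=(17,17,7,7) vs β=9 → FL=W FR=W RL=S RR=S
t=15: phase=(8,8,18,18) vs β=9 → FL=S FR=S RL=W RR=W
t=18: phase=(11,11,1,1) vs β=9 → FL=W FR=W RL=S RR=S
t=22: phase=(15,15,5,5) vs β=9 → FL=W FR=W RL=S RR=S
t=27: phase=(0,0,10,10) vs β=9 → FL=S FR=S RL=W RR=W
t=32: phase=(5,5,15,15) vs β=9 → FL=S FR=S RL=W RR=W
t=33: phase=(6,6,16,16) vs β=9 → FL=S FR=S RL=W RR=W


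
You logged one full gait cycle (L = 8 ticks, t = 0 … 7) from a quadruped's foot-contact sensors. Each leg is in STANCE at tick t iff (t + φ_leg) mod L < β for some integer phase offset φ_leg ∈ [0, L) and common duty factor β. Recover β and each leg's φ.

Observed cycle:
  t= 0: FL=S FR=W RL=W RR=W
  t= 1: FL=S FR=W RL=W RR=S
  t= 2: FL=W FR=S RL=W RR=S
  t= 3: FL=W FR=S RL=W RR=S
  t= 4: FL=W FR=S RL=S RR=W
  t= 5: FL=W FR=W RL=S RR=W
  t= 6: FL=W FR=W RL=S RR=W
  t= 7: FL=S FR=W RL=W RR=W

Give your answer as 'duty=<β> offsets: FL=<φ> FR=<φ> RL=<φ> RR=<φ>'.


duty=3 offsets: FL=1 FR=6 RL=4 RR=7

duty β = stance ticks per leg = 3
FL: stance ticks = 3; W→S at t=7 → φ=1
FR: stance ticks = 3; W→S at t=2 → φ=6
RL: stance ticks = 3; W→S at t=4 → φ=4
RR: stance ticks = 3; W→S at t=1 → φ=7


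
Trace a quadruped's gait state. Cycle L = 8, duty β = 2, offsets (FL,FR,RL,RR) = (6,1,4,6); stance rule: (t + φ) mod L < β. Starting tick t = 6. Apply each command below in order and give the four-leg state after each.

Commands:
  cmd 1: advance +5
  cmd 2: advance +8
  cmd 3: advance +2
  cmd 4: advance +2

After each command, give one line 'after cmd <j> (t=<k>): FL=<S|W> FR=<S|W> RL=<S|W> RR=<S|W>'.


start t=6: FL=W FR=W RL=W RR=W
cmd 1: advance +5 → t=11, phase=(1,4,7,1) → FL=S FR=W RL=W RR=S
cmd 2: advance +8 → t=19, phase=(1,4,7,1) → FL=S FR=W RL=W RR=S
cmd 3: advance +2 → t=21, phase=(3,6,1,3) → FL=W FR=W RL=S RR=W
cmd 4: advance +2 → t=23, phase=(5,0,3,5) → FL=W FR=S RL=W RR=W

after cmd 1 (t=11): FL=S FR=W RL=W RR=S
after cmd 2 (t=19): FL=S FR=W RL=W RR=S
after cmd 3 (t=21): FL=W FR=W RL=S RR=W
after cmd 4 (t=23): FL=W FR=S RL=W RR=W


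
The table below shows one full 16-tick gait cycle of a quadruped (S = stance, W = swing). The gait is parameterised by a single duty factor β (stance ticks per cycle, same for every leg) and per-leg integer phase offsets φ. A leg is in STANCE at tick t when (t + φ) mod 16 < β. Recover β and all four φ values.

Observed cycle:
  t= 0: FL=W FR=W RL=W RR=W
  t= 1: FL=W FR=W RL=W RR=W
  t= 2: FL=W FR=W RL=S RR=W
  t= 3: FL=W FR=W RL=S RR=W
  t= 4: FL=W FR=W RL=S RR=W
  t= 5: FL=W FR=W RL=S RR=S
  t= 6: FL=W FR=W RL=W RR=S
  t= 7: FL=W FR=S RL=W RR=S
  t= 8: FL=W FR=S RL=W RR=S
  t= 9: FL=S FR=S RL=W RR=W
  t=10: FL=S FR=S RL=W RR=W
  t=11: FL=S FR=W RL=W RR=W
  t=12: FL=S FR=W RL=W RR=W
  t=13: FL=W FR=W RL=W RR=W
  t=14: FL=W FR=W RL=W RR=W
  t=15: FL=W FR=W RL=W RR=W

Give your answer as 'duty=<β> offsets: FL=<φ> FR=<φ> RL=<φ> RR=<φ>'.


duty=4 offsets: FL=7 FR=9 RL=14 RR=11

duty β = stance ticks per leg = 4
FL: stance ticks = 4; W→S at t=9 → φ=7
FR: stance ticks = 4; W→S at t=7 → φ=9
RL: stance ticks = 4; W→S at t=2 → φ=14
RR: stance ticks = 4; W→S at t=5 → φ=11


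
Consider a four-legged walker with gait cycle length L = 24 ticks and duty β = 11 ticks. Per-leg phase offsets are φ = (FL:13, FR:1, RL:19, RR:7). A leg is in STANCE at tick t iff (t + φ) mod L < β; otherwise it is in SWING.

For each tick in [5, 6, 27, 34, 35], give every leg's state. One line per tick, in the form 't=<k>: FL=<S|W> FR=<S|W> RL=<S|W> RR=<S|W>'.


t=5: phase=(18,6,0,12) vs β=11 → FL=W FR=S RL=S RR=W
t=6: phase=(19,7,1,13) vs β=11 → FL=W FR=S RL=S RR=W
t=27: phase=(16,4,22,10) vs β=11 → FL=W FR=S RL=W RR=S
t=34: phase=(23,11,5,17) vs β=11 → FL=W FR=W RL=S RR=W
t=35: phase=(0,12,6,18) vs β=11 → FL=S FR=W RL=S RR=W

t=5: FL=W FR=S RL=S RR=W
t=6: FL=W FR=S RL=S RR=W
t=27: FL=W FR=S RL=W RR=S
t=34: FL=W FR=W RL=S RR=W
t=35: FL=S FR=W RL=S RR=W


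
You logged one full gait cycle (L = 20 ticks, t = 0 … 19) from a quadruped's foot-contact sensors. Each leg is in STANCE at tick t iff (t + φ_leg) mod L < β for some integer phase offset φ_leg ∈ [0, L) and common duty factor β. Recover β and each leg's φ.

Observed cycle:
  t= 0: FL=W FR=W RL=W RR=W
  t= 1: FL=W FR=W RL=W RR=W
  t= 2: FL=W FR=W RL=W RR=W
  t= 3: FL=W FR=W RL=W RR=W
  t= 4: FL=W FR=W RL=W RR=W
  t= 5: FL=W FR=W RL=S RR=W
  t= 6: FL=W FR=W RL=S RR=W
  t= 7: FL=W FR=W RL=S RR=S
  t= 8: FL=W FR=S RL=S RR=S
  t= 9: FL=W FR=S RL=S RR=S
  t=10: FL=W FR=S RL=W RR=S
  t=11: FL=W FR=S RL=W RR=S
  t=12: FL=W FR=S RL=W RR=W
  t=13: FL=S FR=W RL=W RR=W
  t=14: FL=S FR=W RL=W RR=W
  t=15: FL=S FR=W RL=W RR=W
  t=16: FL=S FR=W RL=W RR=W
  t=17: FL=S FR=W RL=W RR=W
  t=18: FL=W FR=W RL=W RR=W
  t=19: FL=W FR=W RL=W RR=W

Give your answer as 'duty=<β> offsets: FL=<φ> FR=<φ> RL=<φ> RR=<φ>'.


duty β = stance ticks per leg = 5
FL: stance ticks = 5; W→S at t=13 → φ=7
FR: stance ticks = 5; W→S at t=8 → φ=12
RL: stance ticks = 5; W→S at t=5 → φ=15
RR: stance ticks = 5; W→S at t=7 → φ=13

duty=5 offsets: FL=7 FR=12 RL=15 RR=13


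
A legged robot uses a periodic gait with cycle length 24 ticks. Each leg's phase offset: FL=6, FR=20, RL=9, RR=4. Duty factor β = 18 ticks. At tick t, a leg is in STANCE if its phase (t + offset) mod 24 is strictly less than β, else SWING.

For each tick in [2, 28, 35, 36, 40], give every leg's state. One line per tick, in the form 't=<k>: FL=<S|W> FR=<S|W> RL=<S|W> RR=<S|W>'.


t=2: phase=(8,22,11,6) vs β=18 → FL=S FR=W RL=S RR=S
t=28: phase=(10,0,13,8) vs β=18 → FL=S FR=S RL=S RR=S
t=35: phase=(17,7,20,15) vs β=18 → FL=S FR=S RL=W RR=S
t=36: phase=(18,8,21,16) vs β=18 → FL=W FR=S RL=W RR=S
t=40: phase=(22,12,1,20) vs β=18 → FL=W FR=S RL=S RR=W

t=2: FL=S FR=W RL=S RR=S
t=28: FL=S FR=S RL=S RR=S
t=35: FL=S FR=S RL=W RR=S
t=36: FL=W FR=S RL=W RR=S
t=40: FL=W FR=S RL=S RR=W


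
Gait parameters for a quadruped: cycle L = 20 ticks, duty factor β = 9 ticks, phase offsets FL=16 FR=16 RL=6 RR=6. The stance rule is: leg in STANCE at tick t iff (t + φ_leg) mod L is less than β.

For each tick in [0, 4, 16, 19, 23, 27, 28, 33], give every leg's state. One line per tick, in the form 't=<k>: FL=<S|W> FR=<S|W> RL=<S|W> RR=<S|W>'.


t=0: FL=W FR=W RL=S RR=S
t=4: FL=S FR=S RL=W RR=W
t=16: FL=W FR=W RL=S RR=S
t=19: FL=W FR=W RL=S RR=S
t=23: FL=W FR=W RL=W RR=W
t=27: FL=S FR=S RL=W RR=W
t=28: FL=S FR=S RL=W RR=W
t=33: FL=W FR=W RL=W RR=W

t=0: phase=(16,16,6,6) vs β=9 → FL=W FR=W RL=S RR=S
t=4: phase=(0,0,10,10) vs β=9 → FL=S FR=S RL=W RR=W
t=16: phase=(12,12,2,2) vs β=9 → FL=W FR=W RL=S RR=S
t=19: phase=(15,15,5,5) vs β=9 → FL=W FR=W RL=S RR=S
t=23: phase=(19,19,9,9) vs β=9 → FL=W FR=W RL=W RR=W
t=27: phase=(3,3,13,13) vs β=9 → FL=S FR=S RL=W RR=W
t=28: phase=(4,4,14,14) vs β=9 → FL=S FR=S RL=W RR=W
t=33: phase=(9,9,19,19) vs β=9 → FL=W FR=W RL=W RR=W


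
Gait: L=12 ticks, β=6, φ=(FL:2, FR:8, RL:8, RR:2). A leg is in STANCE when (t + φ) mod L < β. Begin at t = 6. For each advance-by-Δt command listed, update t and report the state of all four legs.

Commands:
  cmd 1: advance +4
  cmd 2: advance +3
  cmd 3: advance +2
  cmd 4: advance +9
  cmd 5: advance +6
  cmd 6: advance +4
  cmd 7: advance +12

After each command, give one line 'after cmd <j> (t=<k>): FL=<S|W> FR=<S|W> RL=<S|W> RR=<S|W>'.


start t=6: FL=W FR=S RL=S RR=W
cmd 1: advance +4 → t=10, phase=(0,6,6,0) → FL=S FR=W RL=W RR=S
cmd 2: advance +3 → t=13, phase=(3,9,9,3) → FL=S FR=W RL=W RR=S
cmd 3: advance +2 → t=15, phase=(5,11,11,5) → FL=S FR=W RL=W RR=S
cmd 4: advance +9 → t=24, phase=(2,8,8,2) → FL=S FR=W RL=W RR=S
cmd 5: advance +6 → t=30, phase=(8,2,2,8) → FL=W FR=S RL=S RR=W
cmd 6: advance +4 → t=34, phase=(0,6,6,0) → FL=S FR=W RL=W RR=S
cmd 7: advance +12 → t=46, phase=(0,6,6,0) → FL=S FR=W RL=W RR=S

after cmd 1 (t=10): FL=S FR=W RL=W RR=S
after cmd 2 (t=13): FL=S FR=W RL=W RR=S
after cmd 3 (t=15): FL=S FR=W RL=W RR=S
after cmd 4 (t=24): FL=S FR=W RL=W RR=S
after cmd 5 (t=30): FL=W FR=S RL=S RR=W
after cmd 6 (t=34): FL=S FR=W RL=W RR=S
after cmd 7 (t=46): FL=S FR=W RL=W RR=S
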